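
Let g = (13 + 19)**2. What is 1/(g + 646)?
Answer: 1/1670 ≈ 0.00059880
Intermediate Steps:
g = 1024 (g = 32**2 = 1024)
1/(g + 646) = 1/(1024 + 646) = 1/1670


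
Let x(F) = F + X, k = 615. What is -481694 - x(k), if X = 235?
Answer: -482544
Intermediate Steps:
x(F) = 235 + F (x(F) = F + 235 = 235 + F)
-481694 - x(k) = -481694 - (235 + 615) = -481694 - 1*850 = -481694 - 850 = -482544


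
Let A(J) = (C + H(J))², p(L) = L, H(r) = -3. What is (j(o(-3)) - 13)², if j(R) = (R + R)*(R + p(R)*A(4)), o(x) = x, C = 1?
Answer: 5929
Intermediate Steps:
A(J) = 4 (A(J) = (1 - 3)² = (-2)² = 4)
j(R) = 10*R² (j(R) = (R + R)*(R + R*4) = (2*R)*(R + 4*R) = (2*R)*(5*R) = 10*R²)
(j(o(-3)) - 13)² = (10*(-3)² - 13)² = (10*9 - 13)² = (90 - 13)² = 77² = 5929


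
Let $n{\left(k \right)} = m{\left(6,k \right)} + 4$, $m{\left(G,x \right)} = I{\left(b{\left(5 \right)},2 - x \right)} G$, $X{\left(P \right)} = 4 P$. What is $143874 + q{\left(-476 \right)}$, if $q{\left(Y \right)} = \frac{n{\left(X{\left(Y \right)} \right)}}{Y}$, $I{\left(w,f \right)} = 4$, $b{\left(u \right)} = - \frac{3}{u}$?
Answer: $\frac{2445857}{17} \approx 1.4387 \cdot 10^{5}$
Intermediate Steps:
$m{\left(G,x \right)} = 4 G$
$n{\left(k \right)} = 28$ ($n{\left(k \right)} = 4 \cdot 6 + 4 = 24 + 4 = 28$)
$q{\left(Y \right)} = \frac{28}{Y}$
$143874 + q{\left(-476 \right)} = 143874 + \frac{28}{-476} = 143874 + 28 \left(- \frac{1}{476}\right) = 143874 - \frac{1}{17} = \frac{2445857}{17}$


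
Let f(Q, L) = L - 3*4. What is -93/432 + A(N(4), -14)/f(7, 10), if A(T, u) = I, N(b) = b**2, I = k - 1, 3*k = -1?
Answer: 65/144 ≈ 0.45139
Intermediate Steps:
k = -1/3 (k = (1/3)*(-1) = -1/3 ≈ -0.33333)
I = -4/3 (I = -1/3 - 1 = -4/3 ≈ -1.3333)
A(T, u) = -4/3
f(Q, L) = -12 + L (f(Q, L) = L - 12 = -12 + L)
-93/432 + A(N(4), -14)/f(7, 10) = -93/432 - 4/(3*(-12 + 10)) = -93*1/432 - 4/3/(-2) = -31/144 - 4/3*(-1/2) = -31/144 + 2/3 = 65/144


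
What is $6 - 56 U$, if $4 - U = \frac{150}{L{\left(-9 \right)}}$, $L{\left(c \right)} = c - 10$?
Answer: $- \frac{12542}{19} \approx -660.11$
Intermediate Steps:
$L{\left(c \right)} = -10 + c$
$U = \frac{226}{19}$ ($U = 4 - \frac{150}{-10 - 9} = 4 - \frac{150}{-19} = 4 - 150 \left(- \frac{1}{19}\right) = 4 - - \frac{150}{19} = 4 + \frac{150}{19} = \frac{226}{19} \approx 11.895$)
$6 - 56 U = 6 - \frac{12656}{19} = - \frac{12542}{19}$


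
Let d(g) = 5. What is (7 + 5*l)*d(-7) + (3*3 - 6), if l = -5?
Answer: -87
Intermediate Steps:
(7 + 5*l)*d(-7) + (3*3 - 6) = (7 + 5*(-5))*5 + (3*3 - 6) = (7 - 25)*5 + (9 - 6) = -18*5 + 3 = -90 + 3 = -87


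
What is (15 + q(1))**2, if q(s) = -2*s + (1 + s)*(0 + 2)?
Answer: 289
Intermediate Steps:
q(s) = 2 (q(s) = -2*s + (1 + s)*2 = -2*s + (2 + 2*s) = 2)
(15 + q(1))**2 = (15 + 2)**2 = 17**2 = 289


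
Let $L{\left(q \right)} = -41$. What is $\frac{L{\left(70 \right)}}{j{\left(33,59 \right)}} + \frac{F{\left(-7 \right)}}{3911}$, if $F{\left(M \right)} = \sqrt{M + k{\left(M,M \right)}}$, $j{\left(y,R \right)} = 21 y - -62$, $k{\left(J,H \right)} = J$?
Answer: $- \frac{41}{755} + \frac{i \sqrt{14}}{3911} \approx -0.054305 + 0.0009567 i$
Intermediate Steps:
$j{\left(y,R \right)} = 62 + 21 y$ ($j{\left(y,R \right)} = 21 y + 62 = 62 + 21 y$)
$F{\left(M \right)} = \sqrt{2} \sqrt{M}$ ($F{\left(M \right)} = \sqrt{M + M} = \sqrt{2 M} = \sqrt{2} \sqrt{M}$)
$\frac{L{\left(70 \right)}}{j{\left(33,59 \right)}} + \frac{F{\left(-7 \right)}}{3911} = - \frac{41}{62 + 21 \cdot 33} + \frac{\sqrt{2} \sqrt{-7}}{3911} = - \frac{41}{62 + 693} + \sqrt{2} i \sqrt{7} \cdot \frac{1}{3911} = - \frac{41}{755} + i \sqrt{14} \cdot \frac{1}{3911} = \left(-41\right) \frac{1}{755} + \frac{i \sqrt{14}}{3911} = - \frac{41}{755} + \frac{i \sqrt{14}}{3911}$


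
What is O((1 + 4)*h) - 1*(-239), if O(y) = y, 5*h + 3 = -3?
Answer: 233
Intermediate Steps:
h = -6/5 (h = -⅗ + (⅕)*(-3) = -⅗ - ⅗ = -6/5 ≈ -1.2000)
O((1 + 4)*h) - 1*(-239) = (1 + 4)*(-6/5) - 1*(-239) = 5*(-6/5) + 239 = -6 + 239 = 233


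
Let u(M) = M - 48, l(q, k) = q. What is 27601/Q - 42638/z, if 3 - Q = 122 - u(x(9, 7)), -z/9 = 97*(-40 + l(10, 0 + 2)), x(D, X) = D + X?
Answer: -364654264/1977345 ≈ -184.42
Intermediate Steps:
u(M) = -48 + M
z = 26190 (z = -873*(-40 + 10) = -873*(-30) = -9*(-2910) = 26190)
Q = -151 (Q = 3 - (122 - (-48 + (9 + 7))) = 3 - (122 - (-48 + 16)) = 3 - (122 - 1*(-32)) = 3 - (122 + 32) = 3 - 1*154 = 3 - 154 = -151)
27601/Q - 42638/z = 27601/(-151) - 42638/26190 = 27601*(-1/151) - 42638*1/26190 = -27601/151 - 21319/13095 = -364654264/1977345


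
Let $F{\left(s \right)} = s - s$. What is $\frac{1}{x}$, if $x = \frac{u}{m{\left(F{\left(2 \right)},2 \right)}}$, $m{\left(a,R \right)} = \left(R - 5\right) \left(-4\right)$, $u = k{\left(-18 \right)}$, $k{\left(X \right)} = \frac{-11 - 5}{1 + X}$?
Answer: $\frac{51}{4} \approx 12.75$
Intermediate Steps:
$F{\left(s \right)} = 0$
$k{\left(X \right)} = - \frac{16}{1 + X}$
$u = \frac{16}{17}$ ($u = - \frac{16}{1 - 18} = - \frac{16}{-17} = \left(-16\right) \left(- \frac{1}{17}\right) = \frac{16}{17} \approx 0.94118$)
$m{\left(a,R \right)} = 20 - 4 R$ ($m{\left(a,R \right)} = \left(-5 + R\right) \left(-4\right) = 20 - 4 R$)
$x = \frac{4}{51}$ ($x = \frac{16}{17 \left(20 - 8\right)} = \frac{16}{17 \cdot 12} = \frac{16}{17} \cdot \frac{1}{12} = \frac{4}{51} \approx 0.078431$)
$\frac{1}{x} = \frac{1}{\frac{4}{51}} = \frac{51}{4}$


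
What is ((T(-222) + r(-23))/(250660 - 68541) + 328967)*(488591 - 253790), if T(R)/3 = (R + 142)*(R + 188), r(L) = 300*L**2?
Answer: 2009605001996619/26017 ≈ 7.7242e+10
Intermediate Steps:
T(R) = 3*(142 + R)*(188 + R) (T(R) = 3*((R + 142)*(R + 188)) = 3*((142 + R)*(188 + R)) = 3*(142 + R)*(188 + R))
((T(-222) + r(-23))/(250660 - 68541) + 328967)*(488591 - 253790) = (((80088 + 3*(-222)**2 + 990*(-222)) + 300*(-23)**2)/(250660 - 68541) + 328967)*(488591 - 253790) = (((80088 + 3*49284 - 219780) + 300*529)/182119 + 328967)*234801 = (((80088 + 147852 - 219780) + 158700)*(1/182119) + 328967)*234801 = ((8160 + 158700)*(1/182119) + 328967)*234801 = (166860*(1/182119) + 328967)*234801 = (166860/182119 + 328967)*234801 = (59911307933/182119)*234801 = 2009605001996619/26017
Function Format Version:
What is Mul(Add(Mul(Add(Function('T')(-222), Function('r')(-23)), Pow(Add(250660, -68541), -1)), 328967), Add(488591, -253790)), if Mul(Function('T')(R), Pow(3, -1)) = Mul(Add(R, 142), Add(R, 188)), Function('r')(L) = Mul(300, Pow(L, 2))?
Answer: Rational(2009605001996619, 26017) ≈ 7.7242e+10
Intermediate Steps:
Function('T')(R) = Mul(3, Add(142, R), Add(188, R)) (Function('T')(R) = Mul(3, Mul(Add(R, 142), Add(R, 188))) = Mul(3, Mul(Add(142, R), Add(188, R))) = Mul(3, Add(142, R), Add(188, R)))
Mul(Add(Mul(Add(Function('T')(-222), Function('r')(-23)), Pow(Add(250660, -68541), -1)), 328967), Add(488591, -253790)) = Mul(Add(Mul(Add(Add(80088, Mul(3, Pow(-222, 2)), Mul(990, -222)), Mul(300, Pow(-23, 2))), Pow(Add(250660, -68541), -1)), 328967), Add(488591, -253790)) = Mul(Add(Mul(Add(Add(80088, Mul(3, 49284), -219780), Mul(300, 529)), Pow(182119, -1)), 328967), 234801) = Mul(Add(Mul(Add(Add(80088, 147852, -219780), 158700), Rational(1, 182119)), 328967), 234801) = Mul(Add(Mul(Add(8160, 158700), Rational(1, 182119)), 328967), 234801) = Mul(Add(Mul(166860, Rational(1, 182119)), 328967), 234801) = Mul(Add(Rational(166860, 182119), 328967), 234801) = Mul(Rational(59911307933, 182119), 234801) = Rational(2009605001996619, 26017)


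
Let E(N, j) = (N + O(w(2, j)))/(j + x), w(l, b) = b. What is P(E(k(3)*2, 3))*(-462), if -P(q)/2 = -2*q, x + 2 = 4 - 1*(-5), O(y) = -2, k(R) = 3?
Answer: -3696/5 ≈ -739.20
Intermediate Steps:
x = 7 (x = -2 + (4 - 1*(-5)) = -2 + (4 + 5) = -2 + 9 = 7)
E(N, j) = (-2 + N)/(7 + j) (E(N, j) = (N - 2)/(j + 7) = (-2 + N)/(7 + j))
P(q) = 4*q (P(q) = -(-4)*q = 4*q)
P(E(k(3)*2, 3))*(-462) = (4*((-2 + 3*2)/(7 + 3)))*(-462) = (4*((-2 + 6)/10))*(-462) = (4*((⅒)*4))*(-462) = (4*(⅖))*(-462) = (8/5)*(-462) = -3696/5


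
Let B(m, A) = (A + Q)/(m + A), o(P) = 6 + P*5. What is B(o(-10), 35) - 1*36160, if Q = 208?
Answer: -36187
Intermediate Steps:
o(P) = 6 + 5*P
B(m, A) = (208 + A)/(A + m) (B(m, A) = (A + 208)/(m + A) = (208 + A)/(A + m))
B(o(-10), 35) - 1*36160 = (208 + 35)/(35 + (6 + 5*(-10))) - 1*36160 = 243/(35 + (6 - 50)) - 36160 = 243/(35 - 44) - 36160 = 243/(-9) - 36160 = -1/9*243 - 36160 = -27 - 36160 = -36187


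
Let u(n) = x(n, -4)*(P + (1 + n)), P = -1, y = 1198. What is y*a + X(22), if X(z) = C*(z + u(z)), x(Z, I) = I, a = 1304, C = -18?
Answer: 1563380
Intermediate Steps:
u(n) = -4*n (u(n) = -4*(-1 + (1 + n)) = -4*n)
X(z) = 54*z (X(z) = -18*(z - 4*z) = -(-54)*z = 54*z)
y*a + X(22) = 1198*1304 + 54*22 = 1562192 + 1188 = 1563380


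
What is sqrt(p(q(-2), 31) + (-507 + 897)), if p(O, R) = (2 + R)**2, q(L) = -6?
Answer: sqrt(1479) ≈ 38.458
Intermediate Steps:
sqrt(p(q(-2), 31) + (-507 + 897)) = sqrt((2 + 31)**2 + (-507 + 897)) = sqrt(33**2 + 390) = sqrt(1089 + 390) = sqrt(1479)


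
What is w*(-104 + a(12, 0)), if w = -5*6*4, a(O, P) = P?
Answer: 12480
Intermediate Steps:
w = -120 (w = -30*4 = -120)
w*(-104 + a(12, 0)) = -120*(-104 + 0) = -120*(-104) = 12480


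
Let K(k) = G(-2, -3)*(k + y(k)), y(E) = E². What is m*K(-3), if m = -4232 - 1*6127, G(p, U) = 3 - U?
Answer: -372924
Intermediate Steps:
K(k) = 6*k + 6*k² (K(k) = (3 - 1*(-3))*(k + k²) = (3 + 3)*(k + k²) = 6*(k + k²) = 6*k + 6*k²)
m = -10359 (m = -4232 - 6127 = -10359)
m*K(-3) = -62154*(-3)*(1 - 3) = -62154*(-3)*(-2) = -10359*36 = -372924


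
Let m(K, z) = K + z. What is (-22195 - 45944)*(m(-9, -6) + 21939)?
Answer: -1493879436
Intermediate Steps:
(-22195 - 45944)*(m(-9, -6) + 21939) = (-22195 - 45944)*((-9 - 6) + 21939) = -68139*(-15 + 21939) = -68139*21924 = -1493879436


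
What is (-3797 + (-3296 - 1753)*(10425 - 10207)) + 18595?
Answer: -1085884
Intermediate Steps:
(-3797 + (-3296 - 1753)*(10425 - 10207)) + 18595 = (-3797 - 5049*218) + 18595 = (-3797 - 1100682) + 18595 = -1104479 + 18595 = -1085884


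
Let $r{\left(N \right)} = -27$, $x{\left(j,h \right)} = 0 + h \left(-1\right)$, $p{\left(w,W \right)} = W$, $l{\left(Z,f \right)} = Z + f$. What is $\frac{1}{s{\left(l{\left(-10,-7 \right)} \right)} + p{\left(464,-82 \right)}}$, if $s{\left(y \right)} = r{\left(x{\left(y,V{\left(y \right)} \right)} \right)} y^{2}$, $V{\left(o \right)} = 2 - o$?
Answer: $- \frac{1}{7885} \approx -0.00012682$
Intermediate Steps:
$x{\left(j,h \right)} = - h$ ($x{\left(j,h \right)} = 0 - h = - h$)
$s{\left(y \right)} = - 27 y^{2}$
$\frac{1}{s{\left(l{\left(-10,-7 \right)} \right)} + p{\left(464,-82 \right)}} = \frac{1}{- 27 \left(-10 - 7\right)^{2} - 82} = \frac{1}{- 27 \left(-17\right)^{2} - 82} = \frac{1}{\left(-27\right) 289 - 82} = \frac{1}{-7803 - 82} = \frac{1}{-7885} = - \frac{1}{7885}$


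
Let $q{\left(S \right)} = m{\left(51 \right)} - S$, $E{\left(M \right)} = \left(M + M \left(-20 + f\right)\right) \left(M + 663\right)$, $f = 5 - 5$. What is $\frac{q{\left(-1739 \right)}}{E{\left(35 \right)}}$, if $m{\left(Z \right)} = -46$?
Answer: $- \frac{1693}{464170} \approx -0.0036474$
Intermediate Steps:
$f = 0$ ($f = 5 - 5 = 0$)
$E{\left(M \right)} = - 19 M \left(663 + M\right)$ ($E{\left(M \right)} = \left(M + M \left(-20 + 0\right)\right) \left(M + 663\right) = \left(M + M \left(-20\right)\right) \left(663 + M\right) = \left(M - 20 M\right) \left(663 + M\right) = - 19 M \left(663 + M\right)$)
$q{\left(S \right)} = -46 - S$
$\frac{q{\left(-1739 \right)}}{E{\left(35 \right)}} = \frac{-46 - -1739}{\left(-19\right) 35 \left(663 + 35\right)} = \frac{-46 + 1739}{\left(-19\right) 35 \cdot 698} = \frac{1693}{-464170} = 1693 \left(- \frac{1}{464170}\right) = - \frac{1693}{464170}$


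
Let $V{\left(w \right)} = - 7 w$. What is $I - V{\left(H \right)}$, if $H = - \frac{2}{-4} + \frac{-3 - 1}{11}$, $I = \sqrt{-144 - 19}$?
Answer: $\frac{21}{22} + i \sqrt{163} \approx 0.95455 + 12.767 i$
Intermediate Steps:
$I = i \sqrt{163}$ ($I = \sqrt{-163} = i \sqrt{163} \approx 12.767 i$)
$H = \frac{3}{22}$ ($H = \left(-2\right) \left(- \frac{1}{4}\right) - \frac{4}{11} = \frac{1}{2} - \frac{4}{11} = \frac{3}{22} \approx 0.13636$)
$I - V{\left(H \right)} = i \sqrt{163} - \left(-7\right) \frac{3}{22} = i \sqrt{163} - - \frac{21}{22} = i \sqrt{163} + \frac{21}{22} = \frac{21}{22} + i \sqrt{163}$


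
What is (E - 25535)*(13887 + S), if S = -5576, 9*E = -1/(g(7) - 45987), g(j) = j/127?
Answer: -11155009211967533/52563078 ≈ -2.1222e+8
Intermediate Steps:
g(j) = j/127 (g(j) = j*(1/127) = j/127)
E = 127/52563078 (E = (-1/((1/127)*7 - 45987))/9 = (-1/(7/127 - 45987))/9 = (-1/(-5840342/127))/9 = (-1*(-127/5840342))/9 = (⅑)*(127/5840342) = 127/52563078 ≈ 2.4161e-6)
(E - 25535)*(13887 + S) = (127/52563078 - 25535)*(13887 - 5576) = -1342198196603/52563078*8311 = -11155009211967533/52563078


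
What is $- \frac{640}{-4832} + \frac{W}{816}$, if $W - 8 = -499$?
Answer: $- \frac{57821}{123216} \approx -0.46927$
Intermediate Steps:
$W = -491$ ($W = 8 - 499 = -491$)
$- \frac{640}{-4832} + \frac{W}{816} = - \frac{640}{-4832} - \frac{491}{816} = \left(-640\right) \left(- \frac{1}{4832}\right) - \frac{491}{816} = \frac{20}{151} - \frac{491}{816} = - \frac{57821}{123216}$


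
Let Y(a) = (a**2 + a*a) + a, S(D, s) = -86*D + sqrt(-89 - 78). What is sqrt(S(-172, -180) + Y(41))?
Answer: sqrt(18195 + I*sqrt(167)) ≈ 134.89 + 0.0479*I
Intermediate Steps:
S(D, s) = -86*D + I*sqrt(167) (S(D, s) = -86*D + sqrt(-167) = -86*D + I*sqrt(167))
Y(a) = a + 2*a**2 (Y(a) = (a**2 + a**2) + a = 2*a**2 + a = a + 2*a**2)
sqrt(S(-172, -180) + Y(41)) = sqrt((-86*(-172) + I*sqrt(167)) + 41*(1 + 2*41)) = sqrt((14792 + I*sqrt(167)) + 41*(1 + 82)) = sqrt((14792 + I*sqrt(167)) + 41*83) = sqrt((14792 + I*sqrt(167)) + 3403) = sqrt(18195 + I*sqrt(167))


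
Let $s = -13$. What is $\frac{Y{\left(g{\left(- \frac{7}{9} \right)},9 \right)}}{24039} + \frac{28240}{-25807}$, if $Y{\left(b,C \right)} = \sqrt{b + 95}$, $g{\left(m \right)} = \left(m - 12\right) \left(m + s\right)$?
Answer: $- \frac{28240}{25807} + \frac{\sqrt{21955}}{216351} \approx -1.0936$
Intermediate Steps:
$g{\left(m \right)} = \left(-13 + m\right) \left(-12 + m\right)$ ($g{\left(m \right)} = \left(m - 12\right) \left(m - 13\right) = \left(-12 + m\right) \left(-13 + m\right) = \left(-13 + m\right) \left(-12 + m\right)$)
$Y{\left(b,C \right)} = \sqrt{95 + b}$
$\frac{Y{\left(g{\left(- \frac{7}{9} \right)},9 \right)}}{24039} + \frac{28240}{-25807} = \frac{\sqrt{95 + \left(156 + \left(- \frac{7}{9}\right)^{2} - 25 \left(- \frac{7}{9}\right)\right)}}{24039} + \frac{28240}{-25807} = \sqrt{95 + \left(156 + \left(\left(-7\right) \frac{1}{9}\right)^{2} - 25 \left(\left(-7\right) \frac{1}{9}\right)\right)} \frac{1}{24039} + 28240 \left(- \frac{1}{25807}\right) = \sqrt{95 + \left(156 + \left(- \frac{7}{9}\right)^{2} - - \frac{175}{9}\right)} \frac{1}{24039} - \frac{28240}{25807} = \sqrt{95 + \left(156 + \frac{49}{81} + \frac{175}{9}\right)} \frac{1}{24039} - \frac{28240}{25807} = \sqrt{95 + \frac{14260}{81}} \cdot \frac{1}{24039} - \frac{28240}{25807} = \sqrt{\frac{21955}{81}} \cdot \frac{1}{24039} - \frac{28240}{25807} = \frac{\sqrt{21955}}{9} \cdot \frac{1}{24039} - \frac{28240}{25807} = \frac{\sqrt{21955}}{216351} - \frac{28240}{25807} = - \frac{28240}{25807} + \frac{\sqrt{21955}}{216351}$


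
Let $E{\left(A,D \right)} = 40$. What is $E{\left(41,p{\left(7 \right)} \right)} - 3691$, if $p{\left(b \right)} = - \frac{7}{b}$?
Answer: $-3651$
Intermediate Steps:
$E{\left(41,p{\left(7 \right)} \right)} - 3691 = 40 - 3691 = -3651$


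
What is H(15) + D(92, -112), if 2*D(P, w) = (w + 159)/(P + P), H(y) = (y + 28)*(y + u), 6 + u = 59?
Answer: 1076079/368 ≈ 2924.1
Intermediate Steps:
u = 53 (u = -6 + 59 = 53)
H(y) = (28 + y)*(53 + y) (H(y) = (y + 28)*(y + 53) = (28 + y)*(53 + y))
D(P, w) = (159 + w)/(4*P) (D(P, w) = ((w + 159)/(P + P))/2 = ((159 + w)/((2*P)))/2 = ((159 + w)*(1/(2*P)))/2 = ((159 + w)/(2*P))/2 = (159 + w)/(4*P))
H(15) + D(92, -112) = (1484 + 15² + 81*15) + (¼)*(159 - 112)/92 = (1484 + 225 + 1215) + (¼)*(1/92)*47 = 2924 + 47/368 = 1076079/368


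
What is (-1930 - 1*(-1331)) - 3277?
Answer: -3876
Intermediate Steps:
(-1930 - 1*(-1331)) - 3277 = (-1930 + 1331) - 3277 = -599 - 3277 = -3876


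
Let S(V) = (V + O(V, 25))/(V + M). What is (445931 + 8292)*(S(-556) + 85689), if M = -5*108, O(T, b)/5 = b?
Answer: 42658614223225/1096 ≈ 3.8922e+10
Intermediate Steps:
O(T, b) = 5*b
M = -540
S(V) = (125 + V)/(-540 + V) (S(V) = (V + 5*25)/(V - 540) = (V + 125)/(-540 + V) = (125 + V)/(-540 + V))
(445931 + 8292)*(S(-556) + 85689) = (445931 + 8292)*((125 - 556)/(-540 - 556) + 85689) = 454223*(-431/(-1096) + 85689) = 454223*(-1/1096*(-431) + 85689) = 454223*(431/1096 + 85689) = 454223*(93915575/1096) = 42658614223225/1096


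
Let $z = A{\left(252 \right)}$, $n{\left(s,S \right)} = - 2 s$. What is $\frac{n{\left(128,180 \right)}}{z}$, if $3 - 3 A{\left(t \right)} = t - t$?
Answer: $-256$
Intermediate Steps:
$A{\left(t \right)} = 1$ ($A{\left(t \right)} = 1 - \frac{t - t}{3} = 1 - 0 = 1 + 0 = 1$)
$z = 1$
$\frac{n{\left(128,180 \right)}}{z} = \frac{\left(-2\right) 128}{1} = \left(-256\right) 1 = -256$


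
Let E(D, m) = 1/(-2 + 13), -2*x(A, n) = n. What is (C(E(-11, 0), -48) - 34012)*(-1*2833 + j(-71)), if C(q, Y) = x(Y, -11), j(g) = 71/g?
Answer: 96374421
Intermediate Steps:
x(A, n) = -n/2
E(D, m) = 1/11
C(q, Y) = 11/2 (C(q, Y) = -½*(-11) = 11/2)
(C(E(-11, 0), -48) - 34012)*(-1*2833 + j(-71)) = (11/2 - 34012)*(-1*2833 + 71/(-71)) = -68013*(-2833 + 71*(-1/71))/2 = -68013*(-2833 - 1)/2 = -68013/2*(-2834) = 96374421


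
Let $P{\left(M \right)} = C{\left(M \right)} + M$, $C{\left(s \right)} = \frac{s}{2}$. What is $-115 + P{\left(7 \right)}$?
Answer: $- \frac{209}{2} \approx -104.5$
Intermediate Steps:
$C{\left(s \right)} = \frac{s}{2}$ ($C{\left(s \right)} = s \frac{1}{2} = \frac{s}{2}$)
$P{\left(M \right)} = \frac{3 M}{2}$ ($P{\left(M \right)} = \frac{M}{2} + M = \frac{3 M}{2}$)
$-115 + P{\left(7 \right)} = -115 + \frac{3}{2} \cdot 7 = -115 + \frac{21}{2} = - \frac{209}{2}$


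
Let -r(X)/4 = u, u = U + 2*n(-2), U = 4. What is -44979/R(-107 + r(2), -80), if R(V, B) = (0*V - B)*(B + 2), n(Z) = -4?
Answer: 14993/2080 ≈ 7.2082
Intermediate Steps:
u = -4 (u = 4 + 2*(-4) = 4 - 8 = -4)
r(X) = 16 (r(X) = -4*(-4) = 16)
R(V, B) = -B*(2 + B) (R(V, B) = (0 - B)*(2 + B) = (-B)*(2 + B) = -B*(2 + B))
-44979/R(-107 + r(2), -80) = -44979*1/(80*(2 - 80)) = -44979/((-1*(-80)*(-78))) = -44979/(-6240) = -44979*(-1/6240) = 14993/2080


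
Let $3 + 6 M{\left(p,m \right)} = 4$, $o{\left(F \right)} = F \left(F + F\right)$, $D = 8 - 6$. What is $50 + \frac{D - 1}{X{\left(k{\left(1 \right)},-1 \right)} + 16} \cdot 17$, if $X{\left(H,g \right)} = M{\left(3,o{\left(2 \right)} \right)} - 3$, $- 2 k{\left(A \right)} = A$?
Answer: $\frac{4052}{79} \approx 51.291$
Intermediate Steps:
$k{\left(A \right)} = - \frac{A}{2}$
$D = 2$
$o{\left(F \right)} = 2 F^{2}$ ($o{\left(F \right)} = F 2 F = 2 F^{2}$)
$M{\left(p,m \right)} = \frac{1}{6}$ ($M{\left(p,m \right)} = - \frac{1}{2} + \frac{1}{6} \cdot 4 = - \frac{1}{2} + \frac{2}{3} = \frac{1}{6}$)
$X{\left(H,g \right)} = - \frac{17}{6}$ ($X{\left(H,g \right)} = \frac{1}{6} - 3 = - \frac{17}{6}$)
$50 + \frac{D - 1}{X{\left(k{\left(1 \right)},-1 \right)} + 16} \cdot 17 = 50 + \frac{2 - 1}{- \frac{17}{6} + 16} \cdot 17 = 50 + 1 \frac{1}{\frac{79}{6}} \cdot 17 = 50 + 1 \cdot \frac{6}{79} \cdot 17 = 50 + \frac{6}{79} \cdot 17 = 50 + \frac{102}{79} = \frac{4052}{79}$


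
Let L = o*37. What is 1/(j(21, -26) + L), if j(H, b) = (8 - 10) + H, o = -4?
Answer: -1/129 ≈ -0.0077519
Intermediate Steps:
j(H, b) = -2 + H
L = -148 (L = -4*37 = -148)
1/(j(21, -26) + L) = 1/((-2 + 21) - 148) = 1/(19 - 148) = 1/(-129) = -1/129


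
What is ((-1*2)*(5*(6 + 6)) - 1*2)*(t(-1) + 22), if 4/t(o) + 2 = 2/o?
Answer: -2562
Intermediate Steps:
t(o) = 4/(-2 + 2/o)
((-1*2)*(5*(6 + 6)) - 1*2)*(t(-1) + 22) = ((-1*2)*(5*(6 + 6)) - 1*2)*(-2*(-1)/(-1 - 1) + 22) = (-10*12 - 2)*(-2*(-1)/(-2) + 22) = (-2*60 - 2)*(-2*(-1)*(-½) + 22) = (-120 - 2)*(-1 + 22) = -122*21 = -2562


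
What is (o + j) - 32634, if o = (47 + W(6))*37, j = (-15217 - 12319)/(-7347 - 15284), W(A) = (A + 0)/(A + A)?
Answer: -1397477071/45262 ≈ -30875.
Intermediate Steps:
W(A) = 1/2 (W(A) = A/((2*A)) = A*(1/(2*A)) = 1/2)
j = 27536/22631 (j = -27536/(-22631) = -27536*(-1/22631) = 27536/22631 ≈ 1.2167)
o = 3515/2 (o = (47 + 1/2)*37 = (95/2)*37 = 3515/2 ≈ 1757.5)
(o + j) - 32634 = (3515/2 + 27536/22631) - 32634 = 79603037/45262 - 32634 = -1397477071/45262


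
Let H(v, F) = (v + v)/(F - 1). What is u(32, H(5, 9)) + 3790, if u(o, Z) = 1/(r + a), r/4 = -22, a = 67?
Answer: 79589/21 ≈ 3790.0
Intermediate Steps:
r = -88 (r = 4*(-22) = -88)
H(v, F) = 2*v/(-1 + F) (H(v, F) = (2*v)/(-1 + F) = 2*v/(-1 + F))
u(o, Z) = -1/21 (u(o, Z) = 1/(-88 + 67) = 1/(-21) = -1/21)
u(32, H(5, 9)) + 3790 = -1/21 + 3790 = 79589/21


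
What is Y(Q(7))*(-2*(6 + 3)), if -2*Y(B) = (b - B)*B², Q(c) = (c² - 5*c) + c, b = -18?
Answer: -154791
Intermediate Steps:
Q(c) = c² - 4*c
Y(B) = -B²*(-18 - B)/2 (Y(B) = -(-18 - B)*B²/2 = -B²*(-18 - B)/2)
Y(Q(7))*(-2*(6 + 3)) = ((7*(-4 + 7))²*(18 + 7*(-4 + 7))/2)*(-2*(6 + 3)) = ((7*3)²*(18 + 7*3)/2)*(-2*9) = ((½)*21²*(18 + 21))*(-18) = ((½)*441*39)*(-18) = (17199/2)*(-18) = -154791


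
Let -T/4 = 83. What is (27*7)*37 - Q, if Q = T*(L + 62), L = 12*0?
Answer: 27577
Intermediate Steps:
T = -332 (T = -4*83 = -332)
L = 0
Q = -20584 (Q = -332*(0 + 62) = -332*62 = -20584)
(27*7)*37 - Q = (27*7)*37 - 1*(-20584) = 189*37 + 20584 = 6993 + 20584 = 27577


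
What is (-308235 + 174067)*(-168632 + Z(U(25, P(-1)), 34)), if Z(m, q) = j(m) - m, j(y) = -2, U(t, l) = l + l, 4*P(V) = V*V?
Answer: 22625353596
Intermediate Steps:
P(V) = V**2/4 (P(V) = (V*V)/4 = V**2/4)
U(t, l) = 2*l
Z(m, q) = -2 - m
(-308235 + 174067)*(-168632 + Z(U(25, P(-1)), 34)) = (-308235 + 174067)*(-168632 + (-2 - 2*(1/4)*(-1)**2)) = -134168*(-168632 + (-2 - 2*(1/4)*1)) = -134168*(-168632 + (-2 - 2/4)) = -134168*(-168632 + (-2 - 1*1/2)) = -134168*(-168632 + (-2 - 1/2)) = -134168*(-168632 - 5/2) = -134168*(-337269/2) = 22625353596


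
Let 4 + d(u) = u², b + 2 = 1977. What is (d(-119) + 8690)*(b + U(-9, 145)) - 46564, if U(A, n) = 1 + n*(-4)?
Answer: 31847848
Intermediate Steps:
b = 1975 (b = -2 + 1977 = 1975)
U(A, n) = 1 - 4*n
d(u) = -4 + u²
(d(-119) + 8690)*(b + U(-9, 145)) - 46564 = ((-4 + (-119)²) + 8690)*(1975 + (1 - 4*145)) - 46564 = ((-4 + 14161) + 8690)*(1975 + (1 - 580)) - 46564 = (14157 + 8690)*(1975 - 579) - 46564 = 22847*1396 - 46564 = 31894412 - 46564 = 31847848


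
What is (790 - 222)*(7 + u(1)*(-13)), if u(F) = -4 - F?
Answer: 40896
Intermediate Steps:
(790 - 222)*(7 + u(1)*(-13)) = (790 - 222)*(7 + (-4 - 1*1)*(-13)) = 568*(7 + (-4 - 1)*(-13)) = 568*(7 - 5*(-13)) = 568*(7 + 65) = 568*72 = 40896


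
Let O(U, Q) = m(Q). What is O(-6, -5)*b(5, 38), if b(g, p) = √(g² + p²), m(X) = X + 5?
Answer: 0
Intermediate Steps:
m(X) = 5 + X
O(U, Q) = 5 + Q
O(-6, -5)*b(5, 38) = (5 - 5)*√(5² + 38²) = 0*√(25 + 1444) = 0*√1469 = 0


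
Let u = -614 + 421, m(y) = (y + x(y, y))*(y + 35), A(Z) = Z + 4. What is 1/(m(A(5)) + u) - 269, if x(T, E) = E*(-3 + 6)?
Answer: -374178/1391 ≈ -269.00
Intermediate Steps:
A(Z) = 4 + Z
x(T, E) = 3*E (x(T, E) = E*3 = 3*E)
m(y) = 4*y*(35 + y) (m(y) = (y + 3*y)*(y + 35) = (4*y)*(35 + y) = 4*y*(35 + y))
u = -193
1/(m(A(5)) + u) - 269 = 1/(4*(4 + 5)*(35 + (4 + 5)) - 193) - 269 = 1/(4*9*(35 + 9) - 193) - 269 = 1/(4*9*44 - 193) - 269 = 1/(1584 - 193) - 269 = 1/1391 - 269 = -374178/1391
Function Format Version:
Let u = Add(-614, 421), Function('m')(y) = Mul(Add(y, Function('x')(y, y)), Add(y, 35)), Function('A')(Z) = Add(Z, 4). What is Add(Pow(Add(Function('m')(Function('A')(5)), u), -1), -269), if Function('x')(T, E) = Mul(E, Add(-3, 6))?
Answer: Rational(-374178, 1391) ≈ -269.00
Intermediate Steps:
Function('A')(Z) = Add(4, Z)
Function('x')(T, E) = Mul(3, E) (Function('x')(T, E) = Mul(E, 3) = Mul(3, E))
Function('m')(y) = Mul(4, y, Add(35, y)) (Function('m')(y) = Mul(Add(y, Mul(3, y)), Add(y, 35)) = Mul(Mul(4, y), Add(35, y)) = Mul(4, y, Add(35, y)))
u = -193
Add(Pow(Add(Function('m')(Function('A')(5)), u), -1), -269) = Add(Pow(Add(Mul(4, Add(4, 5), Add(35, Add(4, 5))), -193), -1), -269) = Add(Pow(Add(Mul(4, 9, Add(35, 9)), -193), -1), -269) = Add(Pow(Add(Mul(4, 9, 44), -193), -1), -269) = Add(Pow(Add(1584, -193), -1), -269) = Add(Pow(1391, -1), -269) = Add(Rational(1, 1391), -269) = Rational(-374178, 1391)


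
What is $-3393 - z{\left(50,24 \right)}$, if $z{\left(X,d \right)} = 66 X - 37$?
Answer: $-6656$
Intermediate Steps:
$z{\left(X,d \right)} = -37 + 66 X$
$-3393 - z{\left(50,24 \right)} = -3393 - \left(-37 + 66 \cdot 50\right) = -3393 - \left(-37 + 3300\right) = -3393 - 3263 = -6656$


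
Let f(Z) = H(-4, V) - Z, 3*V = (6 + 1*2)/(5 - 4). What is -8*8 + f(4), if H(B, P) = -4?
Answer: -72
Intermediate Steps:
V = 8/3 (V = ((6 + 1*2)/(5 - 4))/3 = ((6 + 2)/1)/3 = (8*1)/3 = (1/3)*8 = 8/3 ≈ 2.6667)
f(Z) = -4 - Z
-8*8 + f(4) = -8*8 + (-4 - 1*4) = -64 + (-4 - 4) = -64 - 8 = -72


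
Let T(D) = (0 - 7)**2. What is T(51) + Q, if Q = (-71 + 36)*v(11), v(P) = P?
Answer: -336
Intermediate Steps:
T(D) = 49 (T(D) = (-7)**2 = 49)
Q = -385 (Q = (-71 + 36)*11 = -35*11 = -385)
T(51) + Q = 49 - 385 = -336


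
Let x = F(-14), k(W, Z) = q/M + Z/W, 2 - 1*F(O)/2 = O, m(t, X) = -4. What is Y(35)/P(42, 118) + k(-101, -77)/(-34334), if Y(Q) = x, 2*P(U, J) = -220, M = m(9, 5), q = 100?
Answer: -27674552/95362685 ≈ -0.29020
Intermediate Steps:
F(O) = 4 - 2*O
M = -4
P(U, J) = -110 (P(U, J) = (½)*(-220) = -110)
k(W, Z) = -25 + Z/W (k(W, Z) = 100/(-4) + Z/W = 100*(-¼) + Z/W = -25 + Z/W)
x = 32 (x = 4 - 2*(-14) = 4 + 28 = 32)
Y(Q) = 32
Y(35)/P(42, 118) + k(-101, -77)/(-34334) = 32/(-110) + (-25 - 77/(-101))/(-34334) = 32*(-1/110) + (-25 - 77*(-1/101))*(-1/34334) = -16/55 + (-25 + 77/101)*(-1/34334) = -16/55 - 2448/101*(-1/34334) = -16/55 + 1224/1733867 = -27674552/95362685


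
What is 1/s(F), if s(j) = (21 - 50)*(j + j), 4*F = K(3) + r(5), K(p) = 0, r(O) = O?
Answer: -2/145 ≈ -0.013793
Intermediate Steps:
F = 5/4 (F = (0 + 5)/4 = (¼)*5 = 5/4 ≈ 1.2500)
s(j) = -58*j
1/s(F) = 1/(-58*5/4) = 1/(-145/2) = -2/145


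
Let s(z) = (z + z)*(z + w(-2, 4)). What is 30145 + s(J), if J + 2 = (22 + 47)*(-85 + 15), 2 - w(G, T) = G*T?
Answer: 46629953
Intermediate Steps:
w(G, T) = 2 - G*T
J = -4832 (J = -2 + (22 + 47)*(-85 + 15) = -2 + 69*(-70) = -2 - 4830 = -4832)
s(z) = 2*z*(10 + z) (s(z) = (z + z)*(z + (2 - 1*(-2)*4)) = (2*z)*(z + (2 + 8)) = (2*z)*(z + 10) = (2*z)*(10 + z) = 2*z*(10 + z))
30145 + s(J) = 30145 + 2*(-4832)*(10 - 4832) = 30145 + 2*(-4832)*(-4822) = 30145 + 46599808 = 46629953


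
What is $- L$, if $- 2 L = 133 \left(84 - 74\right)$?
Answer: $665$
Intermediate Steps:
$L = -665$ ($L = - \frac{133 \left(84 - 74\right)}{2} = - \frac{133 \cdot 10}{2} = \left(- \frac{1}{2}\right) 1330 = -665$)
$- L = \left(-1\right) \left(-665\right) = 665$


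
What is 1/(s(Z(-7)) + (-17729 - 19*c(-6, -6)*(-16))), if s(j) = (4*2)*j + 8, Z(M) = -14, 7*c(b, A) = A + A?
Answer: -7/128479 ≈ -5.4484e-5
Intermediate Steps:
c(b, A) = 2*A/7 (c(b, A) = (A + A)/7 = (2*A)/7 = 2*A/7)
s(j) = 8 + 8*j (s(j) = 8*j + 8 = 8 + 8*j)
1/(s(Z(-7)) + (-17729 - 19*c(-6, -6)*(-16))) = 1/((8 + 8*(-14)) + (-17729 - 19*((2/7)*(-6))*(-16))) = 1/((8 - 112) + (-17729 - 19*(-12/7)*(-16))) = 1/(-104 + (-17729 - (-228)*(-16)/7)) = 1/(-104 + (-17729 - 1*3648/7)) = 1/(-104 + (-17729 - 3648/7)) = 1/(-104 - 127751/7) = 1/(-128479/7) = -7/128479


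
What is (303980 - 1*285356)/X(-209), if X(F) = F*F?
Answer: 18624/43681 ≈ 0.42636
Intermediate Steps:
X(F) = F²
(303980 - 1*285356)/X(-209) = (303980 - 1*285356)/((-209)²) = (303980 - 285356)/43681 = 18624*(1/43681) = 18624/43681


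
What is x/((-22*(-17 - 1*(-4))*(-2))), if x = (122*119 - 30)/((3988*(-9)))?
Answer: 1811/2566278 ≈ 0.00070569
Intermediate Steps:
x = -3622/8973 (x = (14518 - 30)/(-35892) = 14488*(-1/35892) = -3622/8973 ≈ -0.40366)
x/((-22*(-17 - 1*(-4))*(-2))) = -3622*1/(44*(-17 - 1*(-4)))/8973 = -3622*1/(44*(-17 + 4))/8973 = -3622/(8973*(-22*(-13)*(-2))) = -3622/(8973*(286*(-2))) = -3622/8973/(-572) = -3622/8973*(-1/572) = 1811/2566278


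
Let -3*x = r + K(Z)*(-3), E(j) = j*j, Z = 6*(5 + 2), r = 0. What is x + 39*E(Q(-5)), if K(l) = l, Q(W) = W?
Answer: 1017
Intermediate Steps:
Z = 42 (Z = 6*7 = 42)
E(j) = j**2
x = 42 (x = -(0 + 42*(-3))/3 = -(0 - 126)/3 = -1/3*(-126) = 42)
x + 39*E(Q(-5)) = 42 + 39*(-5)**2 = 42 + 39*25 = 42 + 975 = 1017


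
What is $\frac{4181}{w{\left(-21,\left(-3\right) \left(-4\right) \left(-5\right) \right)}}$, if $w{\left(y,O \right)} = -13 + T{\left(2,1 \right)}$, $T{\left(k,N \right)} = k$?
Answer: $- \frac{4181}{11} \approx -380.09$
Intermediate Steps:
$w{\left(y,O \right)} = -11$ ($w{\left(y,O \right)} = -13 + 2 = -11$)
$\frac{4181}{w{\left(-21,\left(-3\right) \left(-4\right) \left(-5\right) \right)}} = \frac{4181}{-11} = 4181 \left(- \frac{1}{11}\right) = - \frac{4181}{11}$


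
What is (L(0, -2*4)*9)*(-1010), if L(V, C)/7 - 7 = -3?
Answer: -254520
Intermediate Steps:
L(V, C) = 28 (L(V, C) = 49 + 7*(-3) = 49 - 21 = 28)
(L(0, -2*4)*9)*(-1010) = (28*9)*(-1010) = 252*(-1010) = -254520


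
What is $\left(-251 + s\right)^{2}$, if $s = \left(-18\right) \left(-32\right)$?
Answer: $105625$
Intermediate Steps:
$s = 576$
$\left(-251 + s\right)^{2} = \left(-251 + 576\right)^{2} = 325^{2} = 105625$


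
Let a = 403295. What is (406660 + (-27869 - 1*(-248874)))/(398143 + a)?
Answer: 627665/801438 ≈ 0.78317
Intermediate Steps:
(406660 + (-27869 - 1*(-248874)))/(398143 + a) = (406660 + (-27869 - 1*(-248874)))/(398143 + 403295) = (406660 + (-27869 + 248874))/801438 = (406660 + 221005)*(1/801438) = 627665*(1/801438) = 627665/801438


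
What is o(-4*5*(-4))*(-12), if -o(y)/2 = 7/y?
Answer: 21/10 ≈ 2.1000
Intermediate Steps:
o(y) = -14/y
o(-4*5*(-4))*(-12) = -14/(-4*5*(-4))*(-12) = -14/((-20*(-4)))*(-12) = -14/80*(-12) = -14*1/80*(-12) = -7/40*(-12) = 21/10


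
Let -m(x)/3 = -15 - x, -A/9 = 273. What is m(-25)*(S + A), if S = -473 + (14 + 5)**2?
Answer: 77070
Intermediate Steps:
A = -2457 (A = -9*273 = -2457)
S = -112 (S = -473 + 19**2 = -473 + 361 = -112)
m(x) = 45 + 3*x (m(x) = -3*(-15 - x) = 45 + 3*x)
m(-25)*(S + A) = (45 + 3*(-25))*(-112 - 2457) = (45 - 75)*(-2569) = -30*(-2569) = 77070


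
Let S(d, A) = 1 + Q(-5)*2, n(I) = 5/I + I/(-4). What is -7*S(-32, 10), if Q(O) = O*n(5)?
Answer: -49/2 ≈ -24.500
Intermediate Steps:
n(I) = 5/I - I/4 (n(I) = 5/I + I*(-¼) = 5/I - I/4)
Q(O) = -O/4 (Q(O) = O*(5/5 - ¼*5) = O*(5*(⅕) - 5/4) = O*(1 - 5/4) = O*(-¼) = -O/4)
S(d, A) = 7/2 (S(d, A) = 1 - ¼*(-5)*2 = 1 + (5/4)*2 = 1 + 5/2 = 7/2)
-7*S(-32, 10) = -7*7/2 = -49/2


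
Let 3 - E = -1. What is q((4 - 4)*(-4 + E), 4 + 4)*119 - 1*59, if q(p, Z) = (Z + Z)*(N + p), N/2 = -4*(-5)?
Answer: 76101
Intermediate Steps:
E = 4 (E = 3 - 1*(-1) = 3 + 1 = 4)
N = 40 (N = 2*(-4*(-5)) = 2*20 = 40)
q(p, Z) = 2*Z*(40 + p) (q(p, Z) = (Z + Z)*(40 + p) = (2*Z)*(40 + p) = 2*Z*(40 + p))
q((4 - 4)*(-4 + E), 4 + 4)*119 - 1*59 = (2*(4 + 4)*(40 + (4 - 4)*(-4 + 4)))*119 - 1*59 = (2*8*(40 + 0*0))*119 - 59 = (2*8*(40 + 0))*119 - 59 = (2*8*40)*119 - 59 = 640*119 - 59 = 76160 - 59 = 76101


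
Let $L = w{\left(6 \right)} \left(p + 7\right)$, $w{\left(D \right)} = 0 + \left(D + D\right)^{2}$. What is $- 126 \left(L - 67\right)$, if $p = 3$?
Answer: $-172998$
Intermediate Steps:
$w{\left(D \right)} = 4 D^{2}$ ($w{\left(D \right)} = 0 + \left(2 D\right)^{2} = 0 + 4 D^{2} = 4 D^{2}$)
$L = 1440$ ($L = 4 \cdot 6^{2} \left(3 + 7\right) = 4 \cdot 36 \cdot 10 = 144 \cdot 10 = 1440$)
$- 126 \left(L - 67\right) = - 126 \left(1440 - 67\right) = \left(-126\right) 1373 = -172998$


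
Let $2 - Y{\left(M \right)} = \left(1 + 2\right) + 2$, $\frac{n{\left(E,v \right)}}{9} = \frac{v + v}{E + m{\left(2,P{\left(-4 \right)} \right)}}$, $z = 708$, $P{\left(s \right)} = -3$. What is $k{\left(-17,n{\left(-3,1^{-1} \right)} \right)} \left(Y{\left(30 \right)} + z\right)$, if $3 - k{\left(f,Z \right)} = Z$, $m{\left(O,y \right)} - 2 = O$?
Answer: $-10575$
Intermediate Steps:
$m{\left(O,y \right)} = 2 + O$
$n{\left(E,v \right)} = \frac{18 v}{4 + E}$ ($n{\left(E,v \right)} = 9 \frac{v + v}{E + \left(2 + 2\right)} = 9 \frac{2 v}{E + 4} = 9 \frac{2 v}{4 + E} = \frac{18 v}{4 + E}$)
$Y{\left(M \right)} = -3$ ($Y{\left(M \right)} = 2 - \left(\left(1 + 2\right) + 2\right) = 2 - \left(3 + 2\right) = 2 - 5 = -3$)
$k{\left(f,Z \right)} = 3 - Z$
$k{\left(-17,n{\left(-3,1^{-1} \right)} \right)} \left(Y{\left(30 \right)} + z\right) = \left(3 - \frac{18}{1 \left(4 - 3\right)}\right) \left(-3 + 708\right) = \left(3 - 18 \cdot 1 \cdot 1^{-1}\right) 705 = \left(3 - 18 \cdot 1 \cdot 1\right) 705 = \left(3 - 18\right) 705 = \left(-15\right) 705 = -10575$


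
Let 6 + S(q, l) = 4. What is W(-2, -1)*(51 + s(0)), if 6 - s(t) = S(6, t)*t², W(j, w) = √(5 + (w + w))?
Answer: 57*√3 ≈ 98.727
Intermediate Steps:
S(q, l) = -2 (S(q, l) = -6 + 4 = -2)
W(j, w) = √(5 + 2*w)
s(t) = 6 + 2*t² (s(t) = 6 - (-2)*t² = 6 + 2*t²)
W(-2, -1)*(51 + s(0)) = √(5 + 2*(-1))*(51 + (6 + 2*0²)) = √(5 - 2)*(51 + (6 + 2*0)) = √3*(51 + (6 + 0)) = √3*(51 + 6) = √3*57 = 57*√3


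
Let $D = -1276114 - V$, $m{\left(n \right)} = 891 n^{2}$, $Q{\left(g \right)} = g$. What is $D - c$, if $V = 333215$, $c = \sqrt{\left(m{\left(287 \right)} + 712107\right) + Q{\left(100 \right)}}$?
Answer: $-1609329 - \sqrt{74102986} \approx -1.6179 \cdot 10^{6}$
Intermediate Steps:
$c = \sqrt{74102986}$ ($c = \sqrt{\left(891 \cdot 287^{2} + 712107\right) + 100} = \sqrt{\left(891 \cdot 82369 + 712107\right) + 100} = \sqrt{\left(73390779 + 712107\right) + 100} = \sqrt{74102886 + 100} = \sqrt{74102986} \approx 8608.3$)
$D = -1609329$ ($D = -1276114 - 333215 = -1609329$)
$D - c = -1609329 - \sqrt{74102986}$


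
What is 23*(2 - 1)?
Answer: 23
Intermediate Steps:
23*(2 - 1) = 23*1 = 23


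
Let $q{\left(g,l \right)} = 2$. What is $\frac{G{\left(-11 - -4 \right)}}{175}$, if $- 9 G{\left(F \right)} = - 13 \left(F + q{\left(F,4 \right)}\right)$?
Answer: $- \frac{13}{315} \approx -0.04127$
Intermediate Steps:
$G{\left(F \right)} = \frac{26}{9} + \frac{13 F}{9}$ ($G{\left(F \right)} = - \frac{\left(-13\right) \left(F + 2\right)}{9} = - \frac{\left(-13\right) \left(2 + F\right)}{9} = - \frac{-26 - 13 F}{9} = \frac{26}{9} + \frac{13 F}{9}$)
$\frac{G{\left(-11 - -4 \right)}}{175} = \frac{\frac{26}{9} + \frac{13 \left(-11 - -4\right)}{9}}{175} = \left(\frac{26}{9} + \frac{13 \left(-11 + 4\right)}{9}\right) \frac{1}{175} = \left(\frac{26}{9} + \frac{13}{9} \left(-7\right)\right) \frac{1}{175} = \left(\frac{26}{9} - \frac{91}{9}\right) \frac{1}{175} = \left(- \frac{65}{9}\right) \frac{1}{175} = - \frac{13}{315}$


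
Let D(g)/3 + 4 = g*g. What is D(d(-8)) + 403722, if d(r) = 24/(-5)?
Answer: 10094478/25 ≈ 4.0378e+5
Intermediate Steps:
d(r) = -24/5 (d(r) = 24*(-1/5) = -24/5)
D(g) = -12 + 3*g**2 (D(g) = -12 + 3*(g*g) = -12 + 3*g**2)
D(d(-8)) + 403722 = (-12 + 3*(-24/5)**2) + 403722 = (-12 + 3*(576/25)) + 403722 = (-12 + 1728/25) + 403722 = 1428/25 + 403722 = 10094478/25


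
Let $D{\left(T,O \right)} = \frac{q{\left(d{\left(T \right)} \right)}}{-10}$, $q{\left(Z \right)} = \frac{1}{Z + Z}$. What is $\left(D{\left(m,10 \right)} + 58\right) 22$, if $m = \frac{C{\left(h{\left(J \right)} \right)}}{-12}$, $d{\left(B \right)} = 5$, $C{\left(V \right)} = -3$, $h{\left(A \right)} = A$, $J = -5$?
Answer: $\frac{63789}{50} \approx 1275.8$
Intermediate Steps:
$q{\left(Z \right)} = \frac{1}{2 Z}$
$m = \frac{1}{4}$ ($m = - \frac{3}{-12} = \left(-3\right) \left(- \frac{1}{12}\right) = \frac{1}{4} \approx 0.25$)
$D{\left(T,O \right)} = - \frac{1}{100}$ ($D{\left(T,O \right)} = \frac{\frac{1}{2} \cdot \frac{1}{5}}{-10} = \frac{1}{2} \cdot \frac{1}{5} \left(- \frac{1}{10}\right) = \frac{1}{10} \left(- \frac{1}{10}\right) = - \frac{1}{100}$)
$\left(D{\left(m,10 \right)} + 58\right) 22 = \left(- \frac{1}{100} + 58\right) 22 = \frac{5799}{100} \cdot 22 = \frac{63789}{50}$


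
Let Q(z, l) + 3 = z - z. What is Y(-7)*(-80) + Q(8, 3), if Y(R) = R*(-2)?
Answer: -1123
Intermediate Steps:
Y(R) = -2*R
Q(z, l) = -3 (Q(z, l) = -3 + (z - z) = -3 + 0 = -3)
Y(-7)*(-80) + Q(8, 3) = -2*(-7)*(-80) - 3 = 14*(-80) - 3 = -1120 - 3 = -1123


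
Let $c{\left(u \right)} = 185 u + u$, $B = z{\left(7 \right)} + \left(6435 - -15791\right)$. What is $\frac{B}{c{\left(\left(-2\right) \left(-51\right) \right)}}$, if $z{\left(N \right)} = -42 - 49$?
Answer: $\frac{22135}{18972} \approx 1.1667$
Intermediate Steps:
$z{\left(N \right)} = -91$
$B = 22135$ ($B = -91 + \left(6435 - -15791\right) = -91 + \left(6435 + 15791\right) = -91 + 22226 = 22135$)
$c{\left(u \right)} = 186 u$
$\frac{B}{c{\left(\left(-2\right) \left(-51\right) \right)}} = \frac{22135}{186 \left(\left(-2\right) \left(-51\right)\right)} = \frac{22135}{186 \cdot 102} = \frac{22135}{18972}$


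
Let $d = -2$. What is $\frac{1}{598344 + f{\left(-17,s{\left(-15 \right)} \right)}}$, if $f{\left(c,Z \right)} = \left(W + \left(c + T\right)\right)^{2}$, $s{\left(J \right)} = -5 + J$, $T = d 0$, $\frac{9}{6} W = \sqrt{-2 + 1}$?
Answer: $\frac{48489237}{29027235903865} + \frac{1836 i}{29027235903865} \approx 1.6705 \cdot 10^{-6} + 6.3251 \cdot 10^{-11} i$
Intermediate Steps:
$W = \frac{2 i}{3}$ ($W = \frac{2 \sqrt{-2 + 1}}{3} = \frac{2 \sqrt{-1}}{3} = \frac{2 i}{3} \approx 0.66667 i$)
$T = 0$ ($T = \left(-2\right) 0 = 0$)
$f{\left(c,Z \right)} = \left(c + \frac{2 i}{3}\right)^{2}$ ($f{\left(c,Z \right)} = \left(\frac{2 i}{3} + \left(c + 0\right)\right)^{2} = \left(\frac{2 i}{3} + c\right)^{2} = \left(c + \frac{2 i}{3}\right)^{2}$)
$\frac{1}{598344 + f{\left(-17,s{\left(-15 \right)} \right)}} = \frac{1}{598344 + \frac{\left(2 i + 3 \left(-17\right)\right)^{2}}{9}} = \frac{1}{598344 + \frac{\left(2 i - 51\right)^{2}}{9}} = \frac{1}{598344 + \frac{\left(-51 + 2 i\right)^{2}}{9}}$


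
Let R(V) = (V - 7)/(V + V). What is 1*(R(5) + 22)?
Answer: 109/5 ≈ 21.800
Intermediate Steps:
R(V) = (-7 + V)/(2*V) (R(V) = (-7 + V)/((2*V)) = (-7 + V)*(1/(2*V)) = (-7 + V)/(2*V))
1*(R(5) + 22) = 1*((1/2)*(-7 + 5)/5 + 22) = 1*((1/2)*(1/5)*(-2) + 22) = 1*(-1/5 + 22) = 1*(109/5) = 109/5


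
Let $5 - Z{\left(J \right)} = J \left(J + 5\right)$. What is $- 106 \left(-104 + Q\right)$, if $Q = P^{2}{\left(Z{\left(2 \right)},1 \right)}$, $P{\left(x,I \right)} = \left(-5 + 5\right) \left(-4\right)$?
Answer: $11024$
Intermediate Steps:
$Z{\left(J \right)} = 5 - J \left(5 + J\right)$ ($Z{\left(J \right)} = 5 - J \left(J + 5\right) = 5 - J \left(5 + J\right)$)
$P{\left(x,I \right)} = 0$ ($P{\left(x,I \right)} = 0 \left(-4\right) = 0$)
$Q = 0$ ($Q = 0^{2} = 0$)
$- 106 \left(-104 + Q\right) = - 106 \left(-104 + 0\right) = \left(-106\right) \left(-104\right) = 11024$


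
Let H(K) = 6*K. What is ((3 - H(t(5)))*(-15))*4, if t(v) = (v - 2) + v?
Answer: 2700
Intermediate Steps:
t(v) = -2 + 2*v (t(v) = (-2 + v) + v = -2 + 2*v)
((3 - H(t(5)))*(-15))*4 = ((3 - 6*(-2 + 2*5))*(-15))*4 = ((3 - 6*(-2 + 10))*(-15))*4 = ((3 - 6*8)*(-15))*4 = ((3 - 1*48)*(-15))*4 = ((3 - 48)*(-15))*4 = -45*(-15)*4 = 675*4 = 2700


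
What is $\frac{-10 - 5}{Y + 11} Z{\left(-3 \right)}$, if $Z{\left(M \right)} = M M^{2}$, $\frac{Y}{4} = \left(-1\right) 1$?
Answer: $\frac{405}{7} \approx 57.857$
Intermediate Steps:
$Y = -4$ ($Y = 4 \left(\left(-1\right) 1\right) = 4 \left(-1\right) = -4$)
$Z{\left(M \right)} = M^{3}$
$\frac{-10 - 5}{Y + 11} Z{\left(-3 \right)} = \frac{-10 - 5}{-4 + 11} \left(-3\right)^{3} = - \frac{15}{7} \left(-27\right) = \left(-15\right) \frac{1}{7} \left(-27\right) = \left(- \frac{15}{7}\right) \left(-27\right) = \frac{405}{7}$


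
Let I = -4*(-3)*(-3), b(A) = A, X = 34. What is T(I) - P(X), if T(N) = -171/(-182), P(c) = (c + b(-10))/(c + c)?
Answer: 1815/3094 ≈ 0.58662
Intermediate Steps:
P(c) = (-10 + c)/(2*c) (P(c) = (c - 10)/(c + c) = (-10 + c)/((2*c)) = (-10 + c)*(1/(2*c)) = (-10 + c)/(2*c))
I = -36 (I = 12*(-3) = -36)
T(N) = 171/182 (T(N) = -171*(-1/182) = 171/182)
T(I) - P(X) = 171/182 - (-10 + 34)/(2*34) = 171/182 - 24/(2*34) = 171/182 - 1*6/17 = 171/182 - 6/17 = 1815/3094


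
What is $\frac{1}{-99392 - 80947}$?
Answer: $- \frac{1}{180339} \approx -5.5451 \cdot 10^{-6}$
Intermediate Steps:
$\frac{1}{-99392 - 80947} = \frac{1}{-180339} = - \frac{1}{180339}$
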